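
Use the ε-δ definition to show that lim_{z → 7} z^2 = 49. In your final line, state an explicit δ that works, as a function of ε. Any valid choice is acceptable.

δ = min(1, ε/15)

Suppose ε > 0. We seek δ > 0 with 0 < |z − 7| < δ ⇒ |z^2 − 49| < ε.
Factor: z^2 − 49 = (z − 7)(z + 7), so |z^2 − 49| = |z − 7|·|z + 7|.
Impose δ ≤ 1 so that |z| < 8; then |z + 7| ≤ 15.
Hence |z^2 − 49| ≤ 15|z − 7|, which is < ε once |z − 7| < ε/15.
Take δ = min(1, ε/15). If 0 < |z − 7| < δ then both bounds hold and |z^2 − 49| ≤ 15|z − 7| < 15·(ε/15) = ε.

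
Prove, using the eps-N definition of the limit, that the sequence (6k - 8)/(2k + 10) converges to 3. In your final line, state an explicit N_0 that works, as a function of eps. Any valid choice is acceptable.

N_0 = 19/eps

Let eps > 0 be given. For k ≥ 1, |(6k - 8)/(2k + 10) − 3| = |-76|/(2(2k + 10)) = 76/(2(2k + 10)).
Since 2k + 10 ≥ 2k for k ≥ 1, this is ≤ 76/(2·2k) = 19/k.
So |(6k - 8)/(2k + 10) − 3| < eps whenever k > 19/eps.
Take N_0 = 19/eps. If k > N_0 then |(6k - 8)/(2k + 10) − 3| ≤ 19/k < eps.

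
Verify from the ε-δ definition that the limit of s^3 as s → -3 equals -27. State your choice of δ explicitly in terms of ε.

Let ε > 0 be given. We seek δ > 0 with 0 < |s + 3| < δ ⇒ |s^3 + 27| < ε.
Factor: s^3 + 27 = (s + 3)(s^2 - 3s + 9), so |s^3 + 27| = |s + 3|·|s^2 - 3s + 9|.
Impose δ ≤ 1 so that |s| < 4; then |s^2 - 3s + 9| ≤ 37.
Hence |s^3 + 27| ≤ 37|s + 3|, which is < ε once |s + 3| < ε/37.
Take δ = min(1, ε/37). If 0 < |s + 3| < δ then both bounds hold and |s^3 + 27| ≤ 37|s + 3| < 37·(ε/37) = ε.

δ = min(1, ε/37)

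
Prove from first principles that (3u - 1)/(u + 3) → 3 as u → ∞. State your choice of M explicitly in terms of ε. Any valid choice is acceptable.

Let ε > 0. We seek M > 0 such that u > M implies |(3u - 1)/(u + 3) − 3| < ε.
(3u - 1)/(u + 3) − 3 = ((3u - 1) − 3(u + 3)) / ((u + 3)) = -10/((u + 3)).
For u > 0 we have u + 3 > u, so |(3u - 1)/(u + 3) − 3| = 10/((u + 3)) < 10/(u) = 10/u.
Thus |(3u - 1)/(u + 3) − 3| < ε whenever u > 10/ε.
Take M = 10/ε. If u > M then |(3u - 1)/(u + 3) − 3| < 10/u < ε.

M = 10/ε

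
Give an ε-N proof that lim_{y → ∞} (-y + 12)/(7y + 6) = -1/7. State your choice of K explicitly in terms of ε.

Suppose ε > 0. We seek K > 0 such that y > K implies |(-y + 12)/(7y + 6) + 1/7| < ε.
(-y + 12)/(7y + 6) + 1/7 = (7(-y + 12) − (-1)(7y + 6)) / (7(7y + 6)) = 90/(7(7y + 6)).
For y > 0 we have 7y + 6 > 7y, so |(-y + 12)/(7y + 6) + 1/7| = 90/(7(7y + 6)) < 90/(7·7y) = (90/49)/y.
Thus |(-y + 12)/(7y + 6) + 1/7| < ε whenever y > (90/49)/ε.
Take K = (90/49)/ε. If y > K then |(-y + 12)/(7y + 6) + 1/7| < (90/49)/y < ε.

K = (90/49)/ε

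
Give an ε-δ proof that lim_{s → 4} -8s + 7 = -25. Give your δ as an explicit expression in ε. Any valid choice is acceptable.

Suppose ε > 0. We need δ > 0 so that 0 < |s − 4| < δ implies |(-8s + 7) + 25| < ε.
Since (-8s + 7) + 25 = -8(s − 4), we have |(-8s + 7) + 25| = 8|s − 4|.
So 8|s − 4| < ε exactly when |s − 4| < ε/8.
Take δ = ε/8. If 0 < |s − 4| < δ then |(-8s + 7) + 25| = 8|s − 4| < 8·(ε/8) = ε.

δ = ε/8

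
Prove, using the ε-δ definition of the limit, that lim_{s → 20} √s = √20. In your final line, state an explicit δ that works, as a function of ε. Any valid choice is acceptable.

Suppose ε > 0. We want δ > 0 such that 0 < |s − 20| < δ implies |√s − √20| < ε.
Multiplying by the conjugate, |√s − √20| = |s − 20|/(√s + √20).
Restrict δ ≤ 20 so that |s − 20| < 20 forces s > 0, and then √s + √20 > √20.
Hence |√s − √20| < |s − 20|/√20, which is < ε once |s − 20| < √20·ε.
Take δ = min(20, √20·ε). If 0 < |s − 20| < δ then s > 0 and |√s − √20| < |s − 20|/√20 < ε.

δ = min(20, √20·ε)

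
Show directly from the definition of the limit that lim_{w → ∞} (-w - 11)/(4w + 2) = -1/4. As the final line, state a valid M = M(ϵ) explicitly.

Suppose ϵ > 0. We seek M > 0 such that w > M implies |(-w - 11)/(4w + 2) + 1/4| < ϵ.
(-w - 11)/(4w + 2) + 1/4 = (4(-w - 11) − (-1)(4w + 2)) / (4(4w + 2)) = -42/(4(4w + 2)).
For w > 0 we have 4w + 2 > 4w, so |(-w - 11)/(4w + 2) + 1/4| = 42/(4(4w + 2)) < 42/(4·4w) = (21/8)/w.
Thus |(-w - 11)/(4w + 2) + 1/4| < ϵ whenever w > (21/8)/ϵ.
Take M = (21/8)/ϵ. If w > M then |(-w - 11)/(4w + 2) + 1/4| < (21/8)/w < ϵ.

M = (21/8)/ϵ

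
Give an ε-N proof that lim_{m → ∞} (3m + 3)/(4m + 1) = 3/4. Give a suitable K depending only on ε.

Let ε > 0. For m ≥ 1, |(3m + 3)/(4m + 1) − (3/4)| = |9|/(4(4m + 1)) = 9/(4(4m + 1)).
Since 4m + 1 ≥ 4m for m ≥ 1, this is ≤ 9/(4·4m) = (9/16)/m.
So |(3m + 3)/(4m + 1) − (3/4)| < ε whenever m > (9/16)/ε.
Take K = (9/16)/ε. If m > K then |(3m + 3)/(4m + 1) − (3/4)| ≤ (9/16)/m < ε.

K = (9/16)/ε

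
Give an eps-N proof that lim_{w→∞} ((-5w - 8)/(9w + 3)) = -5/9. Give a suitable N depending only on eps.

Suppose eps > 0. We seek N > 0 such that w > N implies |(-5w - 8)/(9w + 3) + 5/9| < eps.
(-5w - 8)/(9w + 3) + 5/9 = (9(-5w - 8) − (-5)(9w + 3)) / (9(9w + 3)) = -57/(9(9w + 3)).
For w > 0 we have 9w + 3 > 9w, so |(-5w - 8)/(9w + 3) + 5/9| = 57/(9(9w + 3)) < 57/(9·9w) = (19/27)/w.
Thus |(-5w - 8)/(9w + 3) + 5/9| < eps whenever w > (19/27)/eps.
Take N = (19/27)/eps. If w > N then |(-5w - 8)/(9w + 3) + 5/9| < (19/27)/w < eps.

N = (19/27)/eps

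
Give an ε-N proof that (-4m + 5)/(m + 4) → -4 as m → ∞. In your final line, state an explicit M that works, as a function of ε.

M = 21/ε

Suppose ε > 0. For m ≥ 1, |(-4m + 5)/(m + 4) + 4| = |21|/((m + 4)) = 21/((m + 4)).
Since m + 4 ≥ m for m ≥ 1, this is ≤ 21/(m) = 21/m.
So |(-4m + 5)/(m + 4) + 4| < ε whenever m > 21/ε.
Take M = 21/ε. If m > M then |(-4m + 5)/(m + 4) + 4| ≤ 21/m < ε.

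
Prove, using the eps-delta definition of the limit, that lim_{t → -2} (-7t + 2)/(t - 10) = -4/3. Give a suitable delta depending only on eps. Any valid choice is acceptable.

Suppose eps > 0. We want delta > 0 with 0 < |t + 2| < delta ⇒ |(-7t + 2)/(t - 10) + 4/3| < eps.
Combining over a common denominator, (-7t + 2)/(t - 10) + 4/3 = [(-7t + 2)·(-12) − 16·(t - 10)] / [(-12)·(t - 10)] = 68(t + 2) / ((-12)(t - 10)).
So |(-7t + 2)/(t - 10) + 4/3| = 68|t + 2| / (12·|t − 10|).
Require delta ≤ 6, so |t − 10| ≥ |-12| − |t + 2| > 12 − 6 = 6.
Hence |(-7t + 2)/(t - 10) + 4/3| < 68|t + 2|/(12·6) = (17/18)|t + 2|, which is < eps once |t + 2| < (18/17)eps.
Take delta = min(6, (18/17)eps). Then 0 < |t + 2| < delta forces both bounds, so |(-7t + 2)/(t - 10) + 4/3| < eps.

delta = min(6, (18/17)eps)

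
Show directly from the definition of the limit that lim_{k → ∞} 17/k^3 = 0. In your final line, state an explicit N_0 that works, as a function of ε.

Let ε > 0. For k ≥ 1, |17/k^3 − 0| = 17/k^3.
17/k^3 < ε ⇔ k^3 > 17/ε ⇔ k > (17/ε)^{1/3}.
Take N_0 = (17/ε)^{1/3}. Then k > N_0 implies 17/k^3 < ε.

N_0 = (17/ε)^{1/3}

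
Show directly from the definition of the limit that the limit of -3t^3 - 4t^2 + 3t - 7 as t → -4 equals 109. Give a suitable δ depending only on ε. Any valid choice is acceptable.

δ = min(2, ε/185)

Suppose ε > 0. We want δ > 0 such that 0 < |t + 4| < δ implies |(-3t^3 - 4t^2 + 3t - 7) − 109| < ε.
(-3t^3 - 4t^2 + 3t - 7) − 109 = -3t^3 - 4t^2 + 3t - 116 = (t + 4)(-3t^2 + 8t - 29).
So |(-3t^3 - 4t^2 + 3t - 7) − 109| = |t + 4|·|-3t^2 + 8t - 29|.
Require δ ≤ 2. Then |t + 4| < 2 gives |t| < 6, and by the triangle inequality |-3t^2 + 8t - 29| ≤ 3·6^2 + 8·6 + 29 = 185.
Hence |(-3t^3 - 4t^2 + 3t - 7) − 109| ≤ 185|t + 4| < ε provided |t + 4| < ε/185.
Choosing δ = min(2, ε/185) ensures both conditions, hence |(-3t^3 - 4t^2 + 3t - 7) − 109| < ε.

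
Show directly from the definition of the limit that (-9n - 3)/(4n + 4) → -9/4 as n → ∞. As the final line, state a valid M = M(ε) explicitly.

Let ε > 0. For n ≥ 1, |(-9n - 3)/(4n + 4) + 9/4| = |24|/(4(4n + 4)) = 24/(4(4n + 4)).
Since 4n + 4 ≥ 4n for n ≥ 1, this is ≤ 24/(4·4n) = (3/2)/n.
So |(-9n - 3)/(4n + 4) + 9/4| < ε whenever n > (3/2)/ε.
Take M = (3/2)/ε. If n > M then |(-9n - 3)/(4n + 4) + 9/4| ≤ (3/2)/n < ε.

M = (3/2)/ε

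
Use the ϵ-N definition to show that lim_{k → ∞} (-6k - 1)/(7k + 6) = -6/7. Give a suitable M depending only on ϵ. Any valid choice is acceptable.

Let ϵ > 0 be given. For k ≥ 1, |(-6k - 1)/(7k + 6) + 6/7| = |29|/(7(7k + 6)) = 29/(7(7k + 6)).
Since 7k + 6 ≥ 7k for k ≥ 1, this is ≤ 29/(7·7k) = (29/49)/k.
So |(-6k - 1)/(7k + 6) + 6/7| < ϵ whenever k > (29/49)/ϵ.
Take M = (29/49)/ϵ. If k > M then |(-6k - 1)/(7k + 6) + 6/7| ≤ (29/49)/k < ϵ.

M = (29/49)/ϵ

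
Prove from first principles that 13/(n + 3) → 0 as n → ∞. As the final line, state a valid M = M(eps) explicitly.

M = 13/eps

Suppose eps > 0. For n ≥ 1, |13/(n + 3) − 0| = 13/(n + 3) ≤ 13/n.
We need 13/n < eps, i.e. n > 13/eps.
Take M = 13/eps. If n > M then |13/(n + 3)| ≤ 13/n < eps.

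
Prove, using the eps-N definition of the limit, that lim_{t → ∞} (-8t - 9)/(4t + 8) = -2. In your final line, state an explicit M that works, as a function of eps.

Fix eps > 0. We seek M > 0 such that t > M implies |(-8t - 9)/(4t + 8) + 2| < eps.
(-8t - 9)/(4t + 8) + 2 = (4(-8t - 9) − (-8)(4t + 8)) / (4(4t + 8)) = 28/(4(4t + 8)).
For t > 0 we have 4t + 8 > 4t, so |(-8t - 9)/(4t + 8) + 2| = 28/(4(4t + 8)) < 28/(4·4t) = (7/4)/t.
Thus |(-8t - 9)/(4t + 8) + 2| < eps whenever t > (7/4)/eps.
Take M = (7/4)/eps. If t > M then |(-8t - 9)/(4t + 8) + 2| < (7/4)/t < eps.

M = (7/4)/eps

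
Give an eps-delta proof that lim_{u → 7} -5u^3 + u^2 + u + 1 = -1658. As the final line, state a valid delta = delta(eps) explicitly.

Fix eps > 0. We want delta > 0 such that 0 < |u − 7| < delta implies |(-5u^3 + u^2 + u + 1) + 1658| < eps.
(-5u^3 + u^2 + u + 1) + 1658 = -5u^3 + u^2 + u + 1659 = (u − 7)(-5u^2 - 34u - 237).
So |(-5u^3 + u^2 + u + 1) + 1658| = |u − 7|·|-5u^2 - 34u - 237|.
Require delta ≤ 2. Then |u − 7| < 2 gives |u| < 9, and by the triangle inequality |-5u^2 - 34u - 237| ≤ 5·9^2 + 34·9 + 237 = 948.
Hence |(-5u^3 + u^2 + u + 1) + 1658| ≤ 948|u − 7| < eps provided |u − 7| < eps/948.
Take delta = min(2, eps/948). Then 0 < |u − 7| < delta gives both |u − 7| < 2 and |u − 7| < eps/948, so |(-5u^3 + u^2 + u + 1) + 1658| < eps.

delta = min(2, eps/948)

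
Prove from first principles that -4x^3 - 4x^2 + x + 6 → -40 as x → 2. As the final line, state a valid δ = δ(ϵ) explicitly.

Suppose ϵ > 0. We want δ > 0 such that 0 < |x − 2| < δ implies |(-4x^3 - 4x^2 + x + 6) + 40| < ϵ.
(-4x^3 - 4x^2 + x + 6) + 40 = -4x^3 - 4x^2 + x + 46 = (x − 2)(-4x^2 - 12x - 23).
So |(-4x^3 - 4x^2 + x + 6) + 40| = |x − 2|·|-4x^2 - 12x - 23|.
Assume first that |x − 2| < 2, so |x| < 4. Then |-4x^2 - 12x - 23| ≤ 4·4^2 + 12·4 + 23 = 135.
Hence |(-4x^3 - 4x^2 + x + 6) + 40| ≤ 135|x − 2| < ϵ provided |x − 2| < ϵ/135.
Take δ = min(2, ϵ/135). Then 0 < |x − 2| < δ gives both |x − 2| < 2 and |x − 2| < ϵ/135, so |(-4x^3 - 4x^2 + x + 6) + 40| < ϵ.

δ = min(2, ϵ/135)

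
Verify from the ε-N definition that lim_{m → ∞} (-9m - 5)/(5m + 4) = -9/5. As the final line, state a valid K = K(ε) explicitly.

K = (11/25)/ε

Suppose ε > 0. For m ≥ 1, |(-9m - 5)/(5m + 4) + 9/5| = |11|/(5(5m + 4)) = 11/(5(5m + 4)).
Since 5m + 4 ≥ 5m for m ≥ 1, this is ≤ 11/(5·5m) = (11/25)/m.
So |(-9m - 5)/(5m + 4) + 9/5| < ε whenever m > (11/25)/ε.
Take K = (11/25)/ε. If m > K then |(-9m - 5)/(5m + 4) + 9/5| ≤ (11/25)/m < ε.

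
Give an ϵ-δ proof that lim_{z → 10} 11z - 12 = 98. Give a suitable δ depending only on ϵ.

δ = ϵ/11

Let ϵ > 0 be given. We need δ > 0 so that 0 < |z − 10| < δ implies |(11z - 12) − 98| < ϵ.
Since (11z - 12) − 98 = 11(z − 10), we have |(11z - 12) − 98| = 11|z − 10|.
So 11|z − 10| < ϵ exactly when |z − 10| < ϵ/11.
Take δ = ϵ/11. If 0 < |z − 10| < δ then |(11z - 12) − 98| = 11|z − 10| < 11·(ϵ/11) = ϵ.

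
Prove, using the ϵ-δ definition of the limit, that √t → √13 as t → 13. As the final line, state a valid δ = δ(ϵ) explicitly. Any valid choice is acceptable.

δ = min(13, √13·ϵ)

Suppose ϵ > 0. We want δ > 0 such that 0 < |t − 13| < δ implies |√t − √13| < ϵ.
Rationalise: √t − √13 = (t − 13)/(√t + √13), so |√t − √13| = |t − 13|/(√t + √13).
Restrict δ ≤ 13 so that |t − 13| < 13 forces t > 0, and then √t + √13 > √13.
Hence |√t − √13| < |t − 13|/√13, which is < ϵ once |t − 13| < √13·ϵ.
Take δ = min(13, √13·ϵ). If 0 < |t − 13| < δ then t > 0 and |√t − √13| < |t − 13|/√13 < ϵ.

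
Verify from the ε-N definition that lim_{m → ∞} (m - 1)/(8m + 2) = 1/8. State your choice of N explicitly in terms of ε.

N = (5/32)/ε

Suppose ε > 0. For m ≥ 1, |(m - 1)/(8m + 2) − (1/8)| = |-10|/(8(8m + 2)) = 10/(8(8m + 2)).
Since 8m + 2 ≥ 8m for m ≥ 1, this is ≤ 10/(8·8m) = (5/32)/m.
So |(m - 1)/(8m + 2) − (1/8)| < ε whenever m > (5/32)/ε.
Take N = (5/32)/ε. If m > N then |(m - 1)/(8m + 2) − (1/8)| ≤ (5/32)/m < ε.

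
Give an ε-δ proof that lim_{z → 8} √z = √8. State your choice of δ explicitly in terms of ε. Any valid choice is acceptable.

Fix ε > 0. We want δ > 0 such that 0 < |z − 8| < δ implies |√z − √8| < ε.
Rationalise: √z − √8 = (z − 8)/(√z + √8), so |√z − √8| = |z − 8|/(√z + √8).
Restrict δ ≤ 8 so that |z − 8| < 8 forces z > 0, and then √z + √8 > √8.
Hence |√z − √8| < |z − 8|/√8, which is < ε once |z − 8| < √8·ε.
Take δ = min(8, √8·ε). If 0 < |z − 8| < δ then z > 0 and |√z − √8| < |z − 8|/√8 < ε.

δ = min(8, √8·ε)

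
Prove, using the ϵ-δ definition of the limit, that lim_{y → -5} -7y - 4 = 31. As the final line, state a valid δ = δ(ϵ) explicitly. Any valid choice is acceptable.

Let ϵ > 0 be given. We need δ > 0 so that 0 < |y + 5| < δ implies |(-7y - 4) − 31| < ϵ.
Since (-7y - 4) − 31 = -7(y + 5), we have |(-7y - 4) − 31| = 7|y + 5|.
So 7|y + 5| < ϵ exactly when |y + 5| < ϵ/7.
Take δ = ϵ/7. If 0 < |y + 5| < δ then |(-7y - 4) − 31| = 7|y + 5| < 7·(ϵ/7) = ϵ.

δ = ϵ/7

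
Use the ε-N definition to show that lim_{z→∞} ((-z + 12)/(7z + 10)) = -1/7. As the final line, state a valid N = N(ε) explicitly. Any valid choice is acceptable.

Suppose ε > 0. We seek N > 0 such that z > N implies |(-z + 12)/(7z + 10) + 1/7| < ε.
(-z + 12)/(7z + 10) + 1/7 = (7(-z + 12) − (-1)(7z + 10)) / (7(7z + 10)) = 94/(7(7z + 10)).
For z > 0 we have 7z + 10 > 7z, so |(-z + 12)/(7z + 10) + 1/7| = 94/(7(7z + 10)) < 94/(7·7z) = (94/49)/z.
Thus |(-z + 12)/(7z + 10) + 1/7| < ε whenever z > (94/49)/ε.
Take N = (94/49)/ε. If z > N then |(-z + 12)/(7z + 10) + 1/7| < (94/49)/z < ε.

N = (94/49)/ε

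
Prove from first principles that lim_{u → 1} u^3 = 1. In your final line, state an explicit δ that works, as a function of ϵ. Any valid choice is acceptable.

Let ϵ > 0 be given. We seek δ > 0 with 0 < |u − 1| < δ ⇒ |u^3 − 1| < ϵ.
Factor: u^3 − 1 = (u − 1)(u^2 + u + 1), so |u^3 − 1| = |u − 1|·|u^2 + u + 1|.
Impose δ ≤ 2 so that |u| < 3; then |u^2 + u + 1| ≤ 13.
Hence |u^3 − 1| ≤ 13|u − 1|, which is < ϵ once |u − 1| < ϵ/13.
Take δ = min(2, ϵ/13). If 0 < |u − 1| < δ then both bounds hold and |u^3 − 1| ≤ 13|u − 1| < 13·(ϵ/13) = ϵ.

δ = min(2, ϵ/13)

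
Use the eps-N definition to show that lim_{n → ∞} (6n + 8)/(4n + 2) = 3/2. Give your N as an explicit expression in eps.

N = (5/4)/eps

Suppose eps > 0. For n ≥ 1, |(6n + 8)/(4n + 2) − (3/2)| = |20|/(4(4n + 2)) = 20/(4(4n + 2)).
Since 4n + 2 ≥ 4n for n ≥ 1, this is ≤ 20/(4·4n) = (5/4)/n.
So |(6n + 8)/(4n + 2) − (3/2)| < eps whenever n > (5/4)/eps.
Take N = (5/4)/eps. If n > N then |(6n + 8)/(4n + 2) − (3/2)| ≤ (5/4)/n < eps.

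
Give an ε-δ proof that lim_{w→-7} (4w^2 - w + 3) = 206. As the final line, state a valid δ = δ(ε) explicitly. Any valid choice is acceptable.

δ = min(2, ε/65)

Suppose ε > 0. We want δ > 0 such that 0 < |w + 7| < δ implies |(4w^2 - w + 3) − 206| < ε.
(4w^2 - w + 3) − 206 = 4w^2 - w - 203 = (w + 7)(4w - 29).
So |(4w^2 - w + 3) − 206| = |w + 7|·|4w - 29|.
Assume first that |w + 7| < 2, so |w| < 9. Then |4w - 29| ≤ 4·9 + 29 = 65.
Hence |(4w^2 - w + 3) − 206| ≤ 65|w + 7| < ε provided |w + 7| < ε/65.
Take δ = min(2, ε/65). Then 0 < |w + 7| < δ gives both |w + 7| < 2 and |w + 7| < ε/65, so |(4w^2 - w + 3) − 206| < ε.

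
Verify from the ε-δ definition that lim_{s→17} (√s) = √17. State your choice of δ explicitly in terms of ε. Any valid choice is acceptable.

δ = min(17, √17·ε)

Fix ε > 0. We want δ > 0 such that 0 < |s − 17| < δ implies |√s − √17| < ε.
Multiplying by the conjugate, |√s − √17| = |s − 17|/(√s + √17).
Restrict δ ≤ 17 so that |s − 17| < 17 forces s > 0, and then √s + √17 > √17.
Hence |√s − √17| < |s − 17|/√17, which is < ε once |s − 17| < √17·ε.
Take δ = min(17, √17·ε). If 0 < |s − 17| < δ then s > 0 and |√s − √17| < |s − 17|/√17 < ε.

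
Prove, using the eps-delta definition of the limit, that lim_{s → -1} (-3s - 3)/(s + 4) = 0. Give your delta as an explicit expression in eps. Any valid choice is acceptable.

Let eps > 0 be given. We want delta > 0 with 0 < |s + 1| < delta ⇒ |(-3s - 3)/(s + 4) − 0| < eps.
Combining over a common denominator, (-3s - 3)/(s + 4) − 0 = [(-3s - 3)·3 − 0·(s + 4)] / [3·(s + 4)] = -9(s + 1) / (3(s + 4)).
So |(-3s - 3)/(s + 4) − 0| = 9|s + 1| / (3·|s + 4|).
Restrict delta ≤ 3/2. Then |s + 1| < 3/2 gives |s + 4| = |(s + 1) + 3| ≥ 3 − 3/2 = 3/2.
Hence |(-3s - 3)/(s + 4) − 0| < 9|s + 1|/(3·(3/2)) = 2|s + 1|, which is < eps once |s + 1| < (1/2)eps.
Take delta = min(3/2, (1/2)eps). Then 0 < |s + 1| < delta forces both bounds, so |(-3s - 3)/(s + 4) − 0| < eps.

delta = min(3/2, (1/2)eps)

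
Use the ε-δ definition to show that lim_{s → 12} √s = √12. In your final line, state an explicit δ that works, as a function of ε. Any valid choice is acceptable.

Let ε > 0 be given. We want δ > 0 such that 0 < |s − 12| < δ implies |√s − √12| < ε.
Rationalise: √s − √12 = (s − 12)/(√s + √12), so |√s − √12| = |s − 12|/(√s + √12).
Restrict δ ≤ 12 so that |s − 12| < 12 forces s > 0, and then √s + √12 > √12.
Hence |√s − √12| < |s − 12|/√12, which is < ε once |s − 12| < √12·ε.
Take δ = min(12, √12·ε). If 0 < |s − 12| < δ then s > 0 and |√s − √12| < |s − 12|/√12 < ε.

δ = min(12, √12·ε)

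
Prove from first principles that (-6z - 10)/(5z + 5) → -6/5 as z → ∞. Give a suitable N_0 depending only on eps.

Fix eps > 0. We seek N_0 > 0 such that z > N_0 implies |(-6z - 10)/(5z + 5) + 6/5| < eps.
(-6z - 10)/(5z + 5) + 6/5 = (5(-6z - 10) − (-6)(5z + 5)) / (5(5z + 5)) = -20/(5(5z + 5)).
For z > 0 we have 5z + 5 > 5z, so |(-6z - 10)/(5z + 5) + 6/5| = 20/(5(5z + 5)) < 20/(5·5z) = (4/5)/z.
Thus |(-6z - 10)/(5z + 5) + 6/5| < eps whenever z > (4/5)/eps.
Take N_0 = (4/5)/eps. If z > N_0 then |(-6z - 10)/(5z + 5) + 6/5| < (4/5)/z < eps.

N_0 = (4/5)/eps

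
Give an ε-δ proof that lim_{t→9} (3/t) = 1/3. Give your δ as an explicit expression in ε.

δ = min(9/2, (27/2)ε)

Fix ε > 0. We seek δ > 0 such that 0 < |t − 9| < δ implies |3/t − (1/3)| < ε.
|3/t − (1/3)| = 3·|9 − t|/(9·|t|) = 3|t − 9|/(9|t|).
Restrict δ ≤ 9/2. Then |t − 9| < 9/2 gives |t| > 9/2, so 9|t| > 81/2.
Then |3/t − (1/3)| < 3|t − 9|/(81/2), which is < ε when |t − 9| < (27/2)ε.
Take δ = min(9/2, (27/2)ε). Then 0 < |t − 9| < δ gives both |t − 9| < 9/2 and |t − 9| < (27/2)ε, so |3/t − (1/3)| < ε.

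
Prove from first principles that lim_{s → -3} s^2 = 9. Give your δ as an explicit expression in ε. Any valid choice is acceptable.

δ = min(1, ε/7)

Suppose ε > 0. We seek δ > 0 with 0 < |s + 3| < δ ⇒ |s^2 − 9| < ε.
Factor: s^2 − 9 = (s + 3)(s - 3), so |s^2 − 9| = |s + 3|·|s - 3|.
Restrict δ ≤ 1. Then |s + 3| < 1 gives |s| < 4, so by the triangle inequality |s - 3| ≤ 4 + 3 = 7.
Hence |s^2 − 9| ≤ 7|s + 3|, which is < ε once |s + 3| < ε/7.
Take δ = min(1, ε/7). If 0 < |s + 3| < δ then both bounds hold and |s^2 − 9| ≤ 7|s + 3| < 7·(ε/7) = ε.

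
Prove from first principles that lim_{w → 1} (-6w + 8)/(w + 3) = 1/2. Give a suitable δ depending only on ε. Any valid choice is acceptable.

δ = min(2, (4/13)ε)

Let ε > 0. We want δ > 0 with 0 < |w − 1| < δ ⇒ |(-6w + 8)/(w + 3) − (1/2)| < ε.
Combining over a common denominator, (-6w + 8)/(w + 3) − (1/2) = [(-6w + 8)·4 − 2·(w + 3)] / [4·(w + 3)] = -26(w − 1) / (4(w + 3)).
So |(-6w + 8)/(w + 3) − (1/2)| = 26|w − 1| / (4·|w + 3|).
Require δ ≤ 2, so |w + 3| ≥ |4| − |w − 1| > 4 − 2 = 2.
Hence |(-6w + 8)/(w + 3) − (1/2)| < 26|w − 1|/(4·2) = (13/4)|w − 1|, which is < ε once |w − 1| < (4/13)ε.
Take δ = min(2, (4/13)ε). Then 0 < |w − 1| < δ forces both bounds, so |(-6w + 8)/(w + 3) − (1/2)| < ε.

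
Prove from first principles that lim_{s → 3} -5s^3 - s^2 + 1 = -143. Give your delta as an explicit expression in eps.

Let eps > 0. We want delta > 0 such that 0 < |s − 3| < delta implies |(-5s^3 - s^2 + 1) + 143| < eps.
(-5s^3 - s^2 + 1) + 143 = -5s^3 - s^2 + 144 = (s − 3)(-5s^2 - 16s - 48).
So |(-5s^3 - s^2 + 1) + 143| = |s − 3|·|-5s^2 - 16s - 48|.
Require delta ≤ 1. Then |s − 3| < 1 gives |s| < 4, and by the triangle inequality |-5s^2 - 16s - 48| ≤ 5·4^2 + 16·4 + 48 = 192.
Hence |(-5s^3 - s^2 + 1) + 143| ≤ 192|s − 3| < eps provided |s − 3| < eps/192.
Take delta = min(1, eps/192). Then 0 < |s − 3| < delta gives both |s − 3| < 1 and |s − 3| < eps/192, so |(-5s^3 - s^2 + 1) + 143| < eps.

delta = min(1, eps/192)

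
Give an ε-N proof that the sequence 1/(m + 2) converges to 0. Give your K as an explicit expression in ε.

K = 1/ε

Let ε > 0 be given. For m ≥ 1, |1/(m + 2) − 0| = 1/(m + 2) ≤ 1/m.
We need 1/m < ε, i.e. m > 1/ε.
Take K = 1/ε. If m > K then |1/(m + 2)| ≤ 1/m < ε.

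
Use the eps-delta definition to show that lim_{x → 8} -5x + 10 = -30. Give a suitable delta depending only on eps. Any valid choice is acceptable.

Suppose eps > 0. We need delta > 0 so that 0 < |x − 8| < delta implies |(-5x + 10) + 30| < eps.
|(-5x + 10) + 30| = |-5x + 40| = 5|x − 8|.
So 5|x − 8| < eps exactly when |x − 8| < eps/5.
Take delta = eps/5. If 0 < |x − 8| < delta then |(-5x + 10) + 30| = 5|x − 8| < 5·(eps/5) = eps.

delta = eps/5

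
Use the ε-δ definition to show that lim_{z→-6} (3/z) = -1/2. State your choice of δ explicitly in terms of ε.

Let ε > 0. We seek δ > 0 such that 0 < |z + 6| < δ implies |3/z + 1/2| < ε.
|3/z + 1/2| = 3·|-6 − z|/(6·|z|) = 3|z + 6|/(6|z|).
Restrict δ ≤ 3. Then |z + 6| < 3 gives |z| > 3, so 6|z| > 18.
Then |3/z + 1/2| < 3|z + 6|/18, which is < ε when |z + 6| < 6ε.
Take δ = min(3, 6ε). Then 0 < |z + 6| < δ gives both |z + 6| < 3 and |z + 6| < 6ε, so |3/z + 1/2| < ε.

δ = min(3, 6ε)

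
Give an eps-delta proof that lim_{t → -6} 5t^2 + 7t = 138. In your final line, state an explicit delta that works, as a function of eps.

delta = min(1, eps/58)

Suppose eps > 0. We want delta > 0 such that 0 < |t + 6| < delta implies |(5t^2 + 7t) − 138| < eps.
(5t^2 + 7t) − 138 = 5t^2 + 7t - 138 = (t + 6)(5t - 23).
So |(5t^2 + 7t) − 138| = |t + 6|·|5t - 23|.
Assume first that |t + 6| < 1, so |t| < 7. Then |5t - 23| ≤ 5·7 + 23 = 58.
Hence |(5t^2 + 7t) − 138| ≤ 58|t + 6| < eps provided |t + 6| < eps/58.
Take delta = min(1, eps/58). Then 0 < |t + 6| < delta gives both |t + 6| < 1 and |t + 6| < eps/58, so |(5t^2 + 7t) − 138| < eps.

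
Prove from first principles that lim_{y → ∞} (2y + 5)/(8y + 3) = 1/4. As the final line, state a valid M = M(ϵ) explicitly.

Fix ϵ > 0. We seek M > 0 such that y > M implies |(2y + 5)/(8y + 3) − (1/4)| < ϵ.
(2y + 5)/(8y + 3) − (1/4) = (8(2y + 5) − 2(8y + 3)) / (8(8y + 3)) = 34/(8(8y + 3)).
For y > 0 we have 8y + 3 > 8y, so |(2y + 5)/(8y + 3) − (1/4)| = 34/(8(8y + 3)) < 34/(8·8y) = (17/32)/y.
Thus |(2y + 5)/(8y + 3) − (1/4)| < ϵ whenever y > (17/32)/ϵ.
Take M = (17/32)/ϵ. If y > M then |(2y + 5)/(8y + 3) − (1/4)| < (17/32)/y < ϵ.

M = (17/32)/ϵ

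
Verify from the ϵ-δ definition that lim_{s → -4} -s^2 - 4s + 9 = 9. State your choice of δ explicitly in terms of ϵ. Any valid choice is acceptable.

Let ϵ > 0 be given. We want δ > 0 such that 0 < |s + 4| < δ implies |(-s^2 - 4s + 9) − 9| < ϵ.
(-s^2 - 4s + 9) − 9 = -s^2 - 4s = (s + 4)(-s).
So |(-s^2 - 4s + 9) − 9| = |s + 4|·|-s|.
Assume first that |s + 4| < 2, so |s| < 6. Then |-s| ≤ 6 = 6.
Hence |(-s^2 - 4s + 9) − 9| ≤ 6|s + 4| < ϵ provided |s + 4| < ϵ/6.
Choosing δ = min(2, ϵ/6) ensures both conditions, hence |(-s^2 - 4s + 9) − 9| < ϵ.

δ = min(2, ϵ/6)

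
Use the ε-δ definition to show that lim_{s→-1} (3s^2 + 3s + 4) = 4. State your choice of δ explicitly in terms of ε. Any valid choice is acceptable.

δ = min(1, ε/6)

Suppose ε > 0. We want δ > 0 such that 0 < |s + 1| < δ implies |(3s^2 + 3s + 4) − 4| < ε.
(3s^2 + 3s + 4) − 4 = 3s^2 + 3s = (s + 1)(3s).
So |(3s^2 + 3s + 4) − 4| = |s + 1|·|3s|.
Assume first that |s + 1| < 1, so |s| < 2. Then |3s| ≤ 3·2 = 6.
Hence |(3s^2 + 3s + 4) − 4| ≤ 6|s + 1| < ε provided |s + 1| < ε/6.
Choosing δ = min(1, ε/6) ensures both conditions, hence |(3s^2 + 3s + 4) − 4| < ε.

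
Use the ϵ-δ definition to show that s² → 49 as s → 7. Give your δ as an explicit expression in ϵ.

Let ϵ > 0 be given. We seek δ > 0 with 0 < |s − 7| < δ ⇒ |s² − 49| < ϵ.
Factor: s² − 49 = (s − 7)(s + 7), so |s² − 49| = |s − 7|·|s + 7|.
Restrict δ ≤ 2. Then |s − 7| < 2 gives |s| < 9, so by the triangle inequality |s + 7| ≤ 9 + 7 = 16.
Hence |s² − 49| ≤ 16|s − 7|, which is < ϵ once |s − 7| < ϵ/16.
Take δ = min(2, ϵ/16). If 0 < |s − 7| < δ then both bounds hold and |s² − 49| ≤ 16|s − 7| < 16·(ϵ/16) = ϵ.

δ = min(2, ϵ/16)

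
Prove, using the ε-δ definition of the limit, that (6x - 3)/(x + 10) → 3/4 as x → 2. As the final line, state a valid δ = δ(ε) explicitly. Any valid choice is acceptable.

Fix ε > 0. We want δ > 0 with 0 < |x − 2| < δ ⇒ |(6x - 3)/(x + 10) − (3/4)| < ε.
Combining over a common denominator, (6x - 3)/(x + 10) − (3/4) = [(6x - 3)·12 − 9·(x + 10)] / [12·(x + 10)] = 63(x − 2) / (12(x + 10)).
So |(6x - 3)/(x + 10) − (3/4)| = 63|x − 2| / (12·|x + 10|).
Require δ ≤ 6, so |x + 10| ≥ |12| − |x − 2| > 12 − 6 = 6.
Hence |(6x - 3)/(x + 10) − (3/4)| < 63|x − 2|/(12·6) = (7/8)|x − 2|, which is < ε once |x − 2| < (8/7)ε.
Take δ = min(6, (8/7)ε). Then 0 < |x − 2| < δ forces both bounds, so |(6x - 3)/(x + 10) − (3/4)| < ε.

δ = min(6, (8/7)ε)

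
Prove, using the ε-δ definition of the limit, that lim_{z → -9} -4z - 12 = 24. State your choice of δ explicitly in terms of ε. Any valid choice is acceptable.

δ = ε/4

Let ε > 0. We need δ > 0 so that 0 < |z + 9| < δ implies |(-4z - 12) − 24| < ε.
|(-4z - 12) − 24| = |-4z - 36| = 4|z + 9|.
So 4|z + 9| < ε exactly when |z + 9| < ε/4.
Choosing δ = ε/4 gives |(-4z - 12) − 24| = 4|z + 9| < ε whenever |z + 9| < δ.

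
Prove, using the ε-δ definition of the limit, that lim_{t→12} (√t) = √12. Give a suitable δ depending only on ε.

δ = min(12, √12·ε)

Let ε > 0 be given. We want δ > 0 such that 0 < |t − 12| < δ implies |√t − √12| < ε.
Multiplying by the conjugate, |√t − √12| = |t − 12|/(√t + √12).
Restrict δ ≤ 12 so that |t − 12| < 12 forces t > 0, and then √t + √12 > √12.
Hence |√t − √12| < |t − 12|/√12, which is < ε once |t − 12| < √12·ε.
Take δ = min(12, √12·ε). If 0 < |t − 12| < δ then t > 0 and |√t − √12| < |t − 12|/√12 < ε.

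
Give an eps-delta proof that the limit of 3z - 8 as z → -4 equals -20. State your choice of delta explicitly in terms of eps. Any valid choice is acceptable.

delta = eps/3

Let eps > 0 be given. We need delta > 0 so that 0 < |z + 4| < delta implies |(3z - 8) + 20| < eps.
Since (3z - 8) + 20 = 3(z + 4), we have |(3z - 8) + 20| = 3|z + 4|.
Thus it suffices that |z + 4| < eps/3.
Take delta = eps/3. If 0 < |z + 4| < delta then |(3z - 8) + 20| = 3|z + 4| < 3·(eps/3) = eps.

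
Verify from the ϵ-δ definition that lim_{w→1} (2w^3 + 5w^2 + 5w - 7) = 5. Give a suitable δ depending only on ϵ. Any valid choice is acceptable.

Let ϵ > 0 be given. We want δ > 0 such that 0 < |w − 1| < δ implies |(2w^3 + 5w^2 + 5w - 7) − 5| < ϵ.
(2w^3 + 5w^2 + 5w - 7) − 5 = 2w^3 + 5w^2 + 5w - 12 = (w − 1)(2w^2 + 7w + 12).
So |(2w^3 + 5w^2 + 5w - 7) − 5| = |w − 1|·|2w^2 + 7w + 12|.
Assume first that |w − 1| < 2, so |w| < 3. Then |2w^2 + 7w + 12| ≤ 2·3^2 + 7·3 + 12 = 51.
Hence |(2w^3 + 5w^2 + 5w - 7) − 5| ≤ 51|w − 1| < ϵ provided |w − 1| < ϵ/51.
Take δ = min(2, ϵ/51). Then 0 < |w − 1| < δ gives both |w − 1| < 2 and |w − 1| < ϵ/51, so |(2w^3 + 5w^2 + 5w - 7) − 5| < ϵ.

δ = min(2, ϵ/51)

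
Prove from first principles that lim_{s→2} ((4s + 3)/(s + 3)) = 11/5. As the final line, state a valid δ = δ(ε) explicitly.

Let ε > 0 be given. We want δ > 0 with 0 < |s − 2| < δ ⇒ |(4s + 3)/(s + 3) − (11/5)| < ε.
Combining over a common denominator, (4s + 3)/(s + 3) − (11/5) = [(4s + 3)·5 − 11·(s + 3)] / [5·(s + 3)] = 9(s − 2) / (5(s + 3)).
So |(4s + 3)/(s + 3) − (11/5)| = 9|s − 2| / (5·|s + 3|).
Restrict δ ≤ 5/2. Then |s − 2| < 5/2 gives |s + 3| = |(s − 2) + 5| ≥ 5 − 5/2 = 5/2.
Hence |(4s + 3)/(s + 3) − (11/5)| < 9|s − 2|/(5·(5/2)) = (18/25)|s − 2|, which is < ε once |s − 2| < (25/18)ε.
Take δ = min(5/2, (25/18)ε). Then 0 < |s − 2| < δ forces both bounds, so |(4s + 3)/(s + 3) − (11/5)| < ε.

δ = min(5/2, (25/18)ε)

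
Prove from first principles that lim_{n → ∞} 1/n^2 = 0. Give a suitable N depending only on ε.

N = (1/ε)^{1/2}

Suppose ε > 0. For n ≥ 1, |1/n^2 − 0| = 1/n^2.
1/n^2 < ε ⇔ n^2 > 1/ε ⇔ n > (1/ε)^{1/2}.
Take N = (1/ε)^{1/2}. Then n > N implies 1/n^2 < ε.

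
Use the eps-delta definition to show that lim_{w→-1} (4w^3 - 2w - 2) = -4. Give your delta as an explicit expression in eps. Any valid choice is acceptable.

Suppose eps > 0. We want delta > 0 such that 0 < |w + 1| < delta implies |(4w^3 - 2w - 2) + 4| < eps.
(4w^3 - 2w - 2) + 4 = 4w^3 - 2w + 2 = (w + 1)(4w^2 - 4w + 2).
So |(4w^3 - 2w - 2) + 4| = |w + 1|·|4w^2 - 4w + 2|.
Assume first that |w + 1| < 2, so |w| < 3. Then |4w^2 - 4w + 2| ≤ 4·3^2 + 4·3 + 2 = 50.
Hence |(4w^3 - 2w - 2) + 4| ≤ 50|w + 1| < eps provided |w + 1| < eps/50.
Choosing delta = min(2, eps/50) ensures both conditions, hence |(4w^3 - 2w - 2) + 4| < eps.

delta = min(2, eps/50)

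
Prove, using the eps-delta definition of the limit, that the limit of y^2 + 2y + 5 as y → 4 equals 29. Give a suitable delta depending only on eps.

delta = min(1, eps/11)

Suppose eps > 0. We want delta > 0 such that 0 < |y − 4| < delta implies |(y^2 + 2y + 5) − 29| < eps.
(y^2 + 2y + 5) − 29 = y^2 + 2y - 24 = (y − 4)(y + 6).
So |(y^2 + 2y + 5) − 29| = |y − 4|·|y + 6|.
Require delta ≤ 1. Then |y − 4| < 1 gives |y| < 5, and by the triangle inequality |y + 6| ≤ 5 + 6 = 11.
Hence |(y^2 + 2y + 5) − 29| ≤ 11|y − 4| < eps provided |y − 4| < eps/11.
Choosing delta = min(1, eps/11) ensures both conditions, hence |(y^2 + 2y + 5) − 29| < eps.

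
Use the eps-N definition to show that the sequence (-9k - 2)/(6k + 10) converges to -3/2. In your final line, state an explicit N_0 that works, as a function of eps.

N_0 = (13/6)/eps

Let eps > 0. For k ≥ 1, |(-9k - 2)/(6k + 10) + 3/2| = |78|/(6(6k + 10)) = 78/(6(6k + 10)).
Since 6k + 10 ≥ 6k for k ≥ 1, this is ≤ 78/(6·6k) = (13/6)/k.
So |(-9k - 2)/(6k + 10) + 3/2| < eps whenever k > (13/6)/eps.
Take N_0 = (13/6)/eps. If k > N_0 then |(-9k - 2)/(6k + 10) + 3/2| ≤ (13/6)/k < eps.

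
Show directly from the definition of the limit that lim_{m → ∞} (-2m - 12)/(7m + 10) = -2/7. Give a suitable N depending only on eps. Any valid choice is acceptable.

Let eps > 0 be given. For m ≥ 1, |(-2m - 12)/(7m + 10) + 2/7| = |-64|/(7(7m + 10)) = 64/(7(7m + 10)).
Since 7m + 10 ≥ 7m for m ≥ 1, this is ≤ 64/(7·7m) = (64/49)/m.
So |(-2m - 12)/(7m + 10) + 2/7| < eps whenever m > (64/49)/eps.
Take N = (64/49)/eps. If m > N then |(-2m - 12)/(7m + 10) + 2/7| ≤ (64/49)/m < eps.

N = (64/49)/eps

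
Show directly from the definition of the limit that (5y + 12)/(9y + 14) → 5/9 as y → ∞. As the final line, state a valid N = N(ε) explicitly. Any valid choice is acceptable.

N = (38/81)/ε

Let ε > 0. We seek N > 0 such that y > N implies |(5y + 12)/(9y + 14) − (5/9)| < ε.
(5y + 12)/(9y + 14) − (5/9) = (9(5y + 12) − 5(9y + 14)) / (9(9y + 14)) = 38/(9(9y + 14)).
For y > 0 we have 9y + 14 > 9y, so |(5y + 12)/(9y + 14) − (5/9)| = 38/(9(9y + 14)) < 38/(9·9y) = (38/81)/y.
Thus |(5y + 12)/(9y + 14) − (5/9)| < ε whenever y > (38/81)/ε.
Take N = (38/81)/ε. If y > N then |(5y + 12)/(9y + 14) − (5/9)| < (38/81)/y < ε.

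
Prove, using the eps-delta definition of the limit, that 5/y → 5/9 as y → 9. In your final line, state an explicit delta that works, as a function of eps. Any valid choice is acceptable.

delta = min(9/2, (81/10)eps)

Let eps > 0. We seek delta > 0 such that 0 < |y − 9| < delta implies |5/y − (5/9)| < eps.
|5/y − (5/9)| = 5·|9 − y|/(9·|y|) = 5|y − 9|/(9|y|).
Restrict delta ≤ 9/2. Then |y − 9| < 9/2 gives |y| > 9/2, so 9|y| > 81/2.
Then |5/y − (5/9)| < 5|y − 9|/(81/2), which is < eps when |y − 9| < (81/10)eps.
Take delta = min(9/2, (81/10)eps). Then 0 < |y − 9| < delta gives both |y − 9| < 9/2 and |y − 9| < (81/10)eps, so |5/y − (5/9)| < eps.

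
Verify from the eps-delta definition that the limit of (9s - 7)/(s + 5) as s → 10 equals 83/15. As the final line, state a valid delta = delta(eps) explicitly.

delta = min(15/2, (225/104)eps)

Fix eps > 0. We want delta > 0 with 0 < |s − 10| < delta ⇒ |(9s - 7)/(s + 5) − (83/15)| < eps.
Combining over a common denominator, (9s - 7)/(s + 5) − (83/15) = [(9s - 7)·15 − 83·(s + 5)] / [15·(s + 5)] = 52(s − 10) / (15(s + 5)).
So |(9s - 7)/(s + 5) − (83/15)| = 52|s − 10| / (15·|s + 5|).
Restrict delta ≤ 15/2. Then |s − 10| < 15/2 gives |s + 5| = |(s − 10) + 15| ≥ 15 − 15/2 = 15/2.
Hence |(9s - 7)/(s + 5) − (83/15)| < 52|s − 10|/(15·(15/2)) = (104/225)|s − 10|, which is < eps once |s − 10| < (225/104)eps.
Take delta = min(15/2, (225/104)eps). Then 0 < |s − 10| < delta forces both bounds, so |(9s - 7)/(s + 5) − (83/15)| < eps.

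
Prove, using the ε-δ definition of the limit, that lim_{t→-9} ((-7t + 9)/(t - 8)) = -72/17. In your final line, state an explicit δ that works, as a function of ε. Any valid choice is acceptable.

Suppose ε > 0. We want δ > 0 with 0 < |t + 9| < δ ⇒ |(-7t + 9)/(t - 8) + 72/17| < ε.
Combining over a common denominator, (-7t + 9)/(t - 8) + 72/17 = [(-7t + 9)·(-17) − 72·(t - 8)] / [(-17)·(t - 8)] = 47(t + 9) / ((-17)(t - 8)).
So |(-7t + 9)/(t - 8) + 72/17| = 47|t + 9| / (17·|t − 8|).
Require δ ≤ 17/2, so |t − 8| ≥ |-17| − |t + 9| > 17 − 17/2 = 17/2.
Hence |(-7t + 9)/(t - 8) + 72/17| < 47|t + 9|/(17·(17/2)) = (94/289)|t + 9|, which is < ε once |t + 9| < (289/94)ε.
Take δ = min(17/2, (289/94)ε). Then 0 < |t + 9| < δ forces both bounds, so |(-7t + 9)/(t - 8) + 72/17| < ε.

δ = min(17/2, (289/94)ε)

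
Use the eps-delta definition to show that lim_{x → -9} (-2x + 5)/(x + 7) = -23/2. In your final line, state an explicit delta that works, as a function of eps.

Fix eps > 0. We want delta > 0 with 0 < |x + 9| < delta ⇒ |(-2x + 5)/(x + 7) + 23/2| < eps.
Combining over a common denominator, (-2x + 5)/(x + 7) + 23/2 = [(-2x + 5)·(-2) − 23·(x + 7)] / [(-2)·(x + 7)] = -19(x + 9) / ((-2)(x + 7)).
So |(-2x + 5)/(x + 7) + 23/2| = 19|x + 9| / (2·|x + 7|).
Restrict delta ≤ 1. Then |x + 9| < 1 gives |x + 7| = |(x + 9) + (-2)| ≥ 2 − 1 = 1.
Hence |(-2x + 5)/(x + 7) + 23/2| < 19|x + 9|/(2·1) = (19/2)|x + 9|, which is < eps once |x + 9| < (2/19)eps.
Take delta = min(1, (2/19)eps). Then 0 < |x + 9| < delta forces both bounds, so |(-2x + 5)/(x + 7) + 23/2| < eps.

delta = min(1, (2/19)eps)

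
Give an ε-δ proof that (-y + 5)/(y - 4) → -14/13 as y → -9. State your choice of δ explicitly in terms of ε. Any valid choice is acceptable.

Let ε > 0. We want δ > 0 with 0 < |y + 9| < δ ⇒ |(-y + 5)/(y - 4) + 14/13| < ε.
Combining over a common denominator, (-y + 5)/(y - 4) + 14/13 = [(-y + 5)·(-13) − 14·(y - 4)] / [(-13)·(y - 4)] = -1(y + 9) / ((-13)(y - 4)).
So |(-y + 5)/(y - 4) + 14/13| = |y + 9| / (13·|y − 4|).
Require δ ≤ 13/2, so |y − 4| ≥ |-13| − |y + 9| > 13 − 13/2 = 13/2.
Hence |(-y + 5)/(y - 4) + 14/13| < |y + 9|/(13·(13/2)) = (2/169)|y + 9|, which is < ε once |y + 9| < (169/2)ε.
Take δ = min(13/2, (169/2)ε). Then 0 < |y + 9| < δ forces both bounds, so |(-y + 5)/(y - 4) + 14/13| < ε.

δ = min(13/2, (169/2)ε)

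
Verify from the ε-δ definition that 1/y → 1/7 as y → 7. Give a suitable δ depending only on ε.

Let ε > 0 be given. We seek δ > 0 such that 0 < |y − 7| < δ implies |1/y − (1/7)| < ε.
|1/y − (1/7)| = |7 − y|/(7·|y|) = |y − 7|/(7|y|).
Restrict δ ≤ 7/2. Then |y − 7| < 7/2 gives |y| > 7/2, so 7|y| > 49/2.
Then |1/y − (1/7)| < |y − 7|/(49/2), which is < ε when |y − 7| < (49/2)ε.
Take δ = min(7/2, (49/2)ε). Then 0 < |y − 7| < δ gives both |y − 7| < 7/2 and |y − 7| < (49/2)ε, so |1/y − (1/7)| < ε.

δ = min(7/2, (49/2)ε)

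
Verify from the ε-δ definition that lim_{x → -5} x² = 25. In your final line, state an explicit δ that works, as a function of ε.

Suppose ε > 0. We seek δ > 0 with 0 < |x + 5| < δ ⇒ |x² − 25| < ε.
Factor: x² − 25 = (x + 5)(x - 5), so |x² − 25| = |x + 5|·|x - 5|.
Impose δ ≤ 2 so that |x| < 7; then |x - 5| ≤ 12.
Hence |x² − 25| ≤ 12|x + 5|, which is < ε once |x + 5| < ε/12.
Take δ = min(2, ε/12). If 0 < |x + 5| < δ then both bounds hold and |x² − 25| ≤ 12|x + 5| < 12·(ε/12) = ε.

δ = min(2, ε/12)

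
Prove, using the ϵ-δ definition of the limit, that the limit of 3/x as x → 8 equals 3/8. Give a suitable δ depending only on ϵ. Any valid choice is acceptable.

Fix ϵ > 0. We seek δ > 0 such that 0 < |x − 8| < δ implies |3/x − (3/8)| < ϵ.
|3/x − (3/8)| = 3·|8 − x|/(8·|x|) = 3|x − 8|/(8|x|).
Restrict δ ≤ 4. Then |x − 8| < 4 gives |x| > 4, so 8|x| > 32.
Then |3/x − (3/8)| < 3|x − 8|/32, which is < ϵ when |x − 8| < (32/3)ϵ.
Take δ = min(4, (32/3)ϵ). Then 0 < |x − 8| < δ gives both |x − 8| < 4 and |x − 8| < (32/3)ϵ, so |3/x − (3/8)| < ϵ.

δ = min(4, (32/3)ϵ)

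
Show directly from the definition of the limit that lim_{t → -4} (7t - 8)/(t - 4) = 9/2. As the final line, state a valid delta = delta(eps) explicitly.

delta = min(4, (8/5)eps)

Let eps > 0 be given. We want delta > 0 with 0 < |t + 4| < delta ⇒ |(7t - 8)/(t - 4) − (9/2)| < eps.
Combining over a common denominator, (7t - 8)/(t - 4) − (9/2) = [(7t - 8)·(-8) − (-36)·(t - 4)] / [(-8)·(t - 4)] = -20(t + 4) / ((-8)(t - 4)).
So |(7t - 8)/(t - 4) − (9/2)| = 20|t + 4| / (8·|t − 4|).
Require delta ≤ 4, so |t − 4| ≥ |-8| − |t + 4| > 8 − 4 = 4.
Hence |(7t - 8)/(t - 4) − (9/2)| < 20|t + 4|/(8·4) = (5/8)|t + 4|, which is < eps once |t + 4| < (8/5)eps.
Take delta = min(4, (8/5)eps). Then 0 < |t + 4| < delta forces both bounds, so |(7t - 8)/(t - 4) − (9/2)| < eps.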